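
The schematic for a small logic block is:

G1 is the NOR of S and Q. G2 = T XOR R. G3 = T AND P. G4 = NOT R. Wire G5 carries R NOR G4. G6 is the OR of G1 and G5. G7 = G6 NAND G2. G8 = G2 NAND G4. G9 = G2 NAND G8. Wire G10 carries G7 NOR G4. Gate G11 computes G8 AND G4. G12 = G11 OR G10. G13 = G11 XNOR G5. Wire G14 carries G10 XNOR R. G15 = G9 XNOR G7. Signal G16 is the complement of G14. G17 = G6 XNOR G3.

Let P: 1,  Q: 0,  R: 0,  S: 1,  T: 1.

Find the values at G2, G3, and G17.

G2 = 1, G3 = 1, G17 = 0

G1 = S NOR Q = 1 NOR 0 = 0
G2 = T XOR R = 1 XOR 0 = 1
G3 = T AND P = 1 AND 1 = 1
G4 = NOT R = NOT 0 = 1
G5 = R NOR G4 = 0 NOR 1 = 0
G6 = G1 OR G5 = 0 OR 0 = 0
G17 = G6 XNOR G3 = 0 XNOR 1 = 0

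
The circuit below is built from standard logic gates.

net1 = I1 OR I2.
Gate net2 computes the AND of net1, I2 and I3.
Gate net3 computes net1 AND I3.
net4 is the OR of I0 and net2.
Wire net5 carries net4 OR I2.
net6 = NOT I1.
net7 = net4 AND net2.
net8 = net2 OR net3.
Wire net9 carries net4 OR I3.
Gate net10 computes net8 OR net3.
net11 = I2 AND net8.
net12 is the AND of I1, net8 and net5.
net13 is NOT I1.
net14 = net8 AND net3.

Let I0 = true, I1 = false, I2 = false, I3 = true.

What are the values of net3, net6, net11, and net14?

net1 = I1 OR I2 = false OR false = false
net2 = net1 AND I2 AND I3 = false AND false AND true = false
net3 = net1 AND I3 = false AND true = false
net6 = NOT I1 = NOT false = true
net8 = net2 OR net3 = false OR false = false
net11 = I2 AND net8 = false AND false = false
net14 = net8 AND net3 = false AND false = false

net3 = false, net6 = true, net11 = false, net14 = false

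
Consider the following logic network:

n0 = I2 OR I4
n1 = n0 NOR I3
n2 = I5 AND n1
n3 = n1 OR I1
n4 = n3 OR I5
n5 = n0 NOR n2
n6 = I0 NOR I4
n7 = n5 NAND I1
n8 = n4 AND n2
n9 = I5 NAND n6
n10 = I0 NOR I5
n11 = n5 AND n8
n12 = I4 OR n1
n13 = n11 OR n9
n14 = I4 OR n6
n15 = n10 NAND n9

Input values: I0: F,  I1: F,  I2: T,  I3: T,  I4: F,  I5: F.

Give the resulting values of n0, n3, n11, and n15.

n0 = I2 OR I4 = T OR F = T
n1 = n0 NOR I3 = T NOR T = F
n2 = I5 AND n1 = F AND F = F
n3 = n1 OR I1 = F OR F = F
n4 = n3 OR I5 = F OR F = F
n5 = n0 NOR n2 = T NOR F = F
n6 = I0 NOR I4 = F NOR F = T
n8 = n4 AND n2 = F AND F = F
n9 = I5 NAND n6 = F NAND T = T
n10 = I0 NOR I5 = F NOR F = T
n11 = n5 AND n8 = F AND F = F
n15 = n10 NAND n9 = T NAND T = F

n0 = T, n3 = F, n11 = F, n15 = F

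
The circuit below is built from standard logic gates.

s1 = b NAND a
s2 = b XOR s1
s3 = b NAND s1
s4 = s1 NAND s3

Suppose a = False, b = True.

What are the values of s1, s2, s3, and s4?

s1 = True  s2 = False  s3 = False  s4 = True

s1 = b NAND a = True NAND False = True
s2 = b XOR s1 = True XOR True = False
s3 = b NAND s1 = True NAND True = False
s4 = s1 NAND s3 = True NAND False = True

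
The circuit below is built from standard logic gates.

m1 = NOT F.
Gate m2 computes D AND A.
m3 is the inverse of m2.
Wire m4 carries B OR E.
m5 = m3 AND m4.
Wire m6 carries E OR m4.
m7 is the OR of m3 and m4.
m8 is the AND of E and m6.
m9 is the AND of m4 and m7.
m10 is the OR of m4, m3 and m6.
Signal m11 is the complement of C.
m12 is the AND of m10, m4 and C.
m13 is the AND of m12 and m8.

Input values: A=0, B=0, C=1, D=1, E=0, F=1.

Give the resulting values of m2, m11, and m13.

m2 = 0, m11 = 0, m13 = 0

m2 = D AND A = 1 AND 0 = 0
m3 = NOT m2 = NOT 0 = 1
m4 = B OR E = 0 OR 0 = 0
m6 = E OR m4 = 0 OR 0 = 0
m8 = E AND m6 = 0 AND 0 = 0
m10 = m4 OR m3 OR m6 = 0 OR 1 OR 0 = 1
m11 = NOT C = NOT 1 = 0
m12 = m10 AND m4 AND C = 1 AND 0 AND 1 = 0
m13 = m12 AND m8 = 0 AND 0 = 0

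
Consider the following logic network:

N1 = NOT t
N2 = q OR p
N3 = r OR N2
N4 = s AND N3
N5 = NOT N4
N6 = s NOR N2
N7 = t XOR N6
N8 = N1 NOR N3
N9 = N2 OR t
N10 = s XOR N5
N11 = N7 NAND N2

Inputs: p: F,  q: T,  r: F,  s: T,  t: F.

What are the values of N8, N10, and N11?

N8 = F, N10 = T, N11 = T

N1 = NOT t = NOT F = T
N2 = q OR p = T OR F = T
N3 = r OR N2 = F OR T = T
N4 = s AND N3 = T AND T = T
N5 = NOT N4 = NOT T = F
N6 = s NOR N2 = T NOR T = F
N7 = t XOR N6 = F XOR F = F
N8 = N1 NOR N3 = T NOR T = F
N10 = s XOR N5 = T XOR F = T
N11 = N7 NAND N2 = F NAND T = T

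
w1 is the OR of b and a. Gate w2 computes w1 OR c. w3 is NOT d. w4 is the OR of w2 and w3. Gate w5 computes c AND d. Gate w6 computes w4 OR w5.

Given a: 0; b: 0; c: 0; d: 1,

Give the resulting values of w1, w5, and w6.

w1 = 0  w5 = 0  w6 = 0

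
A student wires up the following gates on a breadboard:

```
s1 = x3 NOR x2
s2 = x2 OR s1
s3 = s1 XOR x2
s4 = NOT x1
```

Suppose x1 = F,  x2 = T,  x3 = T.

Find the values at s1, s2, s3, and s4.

s1 = x3 NOR x2 = T NOR T = F
s2 = x2 OR s1 = T OR F = T
s3 = s1 XOR x2 = F XOR T = T
s4 = NOT x1 = NOT F = T

s1 = F  s2 = T  s3 = T  s4 = T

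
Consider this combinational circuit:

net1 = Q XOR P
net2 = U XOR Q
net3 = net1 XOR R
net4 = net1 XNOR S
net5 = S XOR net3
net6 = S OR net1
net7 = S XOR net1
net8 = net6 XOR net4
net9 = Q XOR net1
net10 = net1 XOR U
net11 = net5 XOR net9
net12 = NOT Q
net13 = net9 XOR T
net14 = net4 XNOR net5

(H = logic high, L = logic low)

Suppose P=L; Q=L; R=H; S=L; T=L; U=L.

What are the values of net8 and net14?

net8 = H; net14 = H

net1 = Q XOR P = L XOR L = L
net3 = net1 XOR R = L XOR H = H
net4 = net1 XNOR S = L XNOR L = H
net5 = S XOR net3 = L XOR H = H
net6 = S OR net1 = L OR L = L
net8 = net6 XOR net4 = L XOR H = H
net14 = net4 XNOR net5 = H XNOR H = H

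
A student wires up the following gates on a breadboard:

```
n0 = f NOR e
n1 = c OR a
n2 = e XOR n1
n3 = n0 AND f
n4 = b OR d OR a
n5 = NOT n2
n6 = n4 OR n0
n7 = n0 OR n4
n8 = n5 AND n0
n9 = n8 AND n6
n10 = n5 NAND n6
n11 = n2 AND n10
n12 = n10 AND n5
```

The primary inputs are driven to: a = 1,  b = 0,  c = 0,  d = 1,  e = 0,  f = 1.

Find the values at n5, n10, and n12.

n0 = f NOR e = 1 NOR 0 = 0
n1 = c OR a = 0 OR 1 = 1
n2 = e XOR n1 = 0 XOR 1 = 1
n4 = b OR d OR a = 0 OR 1 OR 1 = 1
n5 = NOT n2 = NOT 1 = 0
n6 = n4 OR n0 = 1 OR 0 = 1
n10 = n5 NAND n6 = 0 NAND 1 = 1
n12 = n10 AND n5 = 1 AND 0 = 0

n5 = 0; n10 = 1; n12 = 0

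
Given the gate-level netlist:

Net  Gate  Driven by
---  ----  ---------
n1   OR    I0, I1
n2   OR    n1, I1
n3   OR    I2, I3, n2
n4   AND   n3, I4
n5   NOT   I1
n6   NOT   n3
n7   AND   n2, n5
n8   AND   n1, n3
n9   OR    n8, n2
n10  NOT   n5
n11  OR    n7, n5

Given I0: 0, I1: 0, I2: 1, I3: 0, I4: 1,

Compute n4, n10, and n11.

n1 = I0 OR I1 = 0 OR 0 = 0
n2 = n1 OR I1 = 0 OR 0 = 0
n3 = I2 OR I3 OR n2 = 1 OR 0 OR 0 = 1
n4 = n3 AND I4 = 1 AND 1 = 1
n5 = NOT I1 = NOT 0 = 1
n7 = n2 AND n5 = 0 AND 1 = 0
n10 = NOT n5 = NOT 1 = 0
n11 = n7 OR n5 = 0 OR 1 = 1

n4 = 1  n10 = 0  n11 = 1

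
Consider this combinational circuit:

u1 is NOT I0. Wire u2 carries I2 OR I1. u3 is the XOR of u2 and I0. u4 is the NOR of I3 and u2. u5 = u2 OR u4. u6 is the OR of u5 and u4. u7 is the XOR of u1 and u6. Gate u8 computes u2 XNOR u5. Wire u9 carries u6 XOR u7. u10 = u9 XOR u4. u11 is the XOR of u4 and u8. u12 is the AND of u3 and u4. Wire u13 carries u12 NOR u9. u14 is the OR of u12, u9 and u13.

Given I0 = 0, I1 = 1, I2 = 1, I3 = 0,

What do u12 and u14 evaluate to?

u1 = NOT I0 = NOT 0 = 1
u2 = I2 OR I1 = 1 OR 1 = 1
u3 = u2 XOR I0 = 1 XOR 0 = 1
u4 = I3 NOR u2 = 0 NOR 1 = 0
u5 = u2 OR u4 = 1 OR 0 = 1
u6 = u5 OR u4 = 1 OR 0 = 1
u7 = u1 XOR u6 = 1 XOR 1 = 0
u9 = u6 XOR u7 = 1 XOR 0 = 1
u12 = u3 AND u4 = 1 AND 0 = 0
u13 = u12 NOR u9 = 0 NOR 1 = 0
u14 = u12 OR u9 OR u13 = 0 OR 1 OR 0 = 1

u12 = 0, u14 = 1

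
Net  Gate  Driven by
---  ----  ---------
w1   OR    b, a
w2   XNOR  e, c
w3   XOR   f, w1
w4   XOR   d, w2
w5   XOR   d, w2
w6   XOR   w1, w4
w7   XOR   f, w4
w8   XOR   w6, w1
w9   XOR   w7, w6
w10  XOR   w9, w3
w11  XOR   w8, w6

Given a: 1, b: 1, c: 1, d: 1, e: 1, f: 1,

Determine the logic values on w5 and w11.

w5 = 0, w11 = 1

w1 = b OR a = 1 OR 1 = 1
w2 = e XNOR c = 1 XNOR 1 = 1
w4 = d XOR w2 = 1 XOR 1 = 0
w5 = d XOR w2 = 1 XOR 1 = 0
w6 = w1 XOR w4 = 1 XOR 0 = 1
w8 = w6 XOR w1 = 1 XOR 1 = 0
w11 = w8 XOR w6 = 0 XOR 1 = 1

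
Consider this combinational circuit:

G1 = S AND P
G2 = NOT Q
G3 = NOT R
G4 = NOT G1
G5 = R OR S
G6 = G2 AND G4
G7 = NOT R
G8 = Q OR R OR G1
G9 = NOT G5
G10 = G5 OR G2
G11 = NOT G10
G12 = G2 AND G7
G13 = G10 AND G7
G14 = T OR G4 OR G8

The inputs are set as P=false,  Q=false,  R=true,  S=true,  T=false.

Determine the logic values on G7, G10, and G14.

G7 = false  G10 = true  G14 = true

G1 = S AND P = true AND false = false
G2 = NOT Q = NOT false = true
G4 = NOT G1 = NOT false = true
G5 = R OR S = true OR true = true
G7 = NOT R = NOT true = false
G8 = Q OR R OR G1 = false OR true OR false = true
G10 = G5 OR G2 = true OR true = true
G14 = T OR G4 OR G8 = false OR true OR true = true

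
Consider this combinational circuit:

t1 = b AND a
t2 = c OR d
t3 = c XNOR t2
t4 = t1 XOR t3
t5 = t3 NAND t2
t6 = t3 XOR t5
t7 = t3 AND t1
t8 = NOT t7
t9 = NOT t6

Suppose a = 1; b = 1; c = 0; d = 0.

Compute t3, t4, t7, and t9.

t1 = b AND a = 1 AND 1 = 1
t2 = c OR d = 0 OR 0 = 0
t3 = c XNOR t2 = 0 XNOR 0 = 1
t4 = t1 XOR t3 = 1 XOR 1 = 0
t5 = t3 NAND t2 = 1 NAND 0 = 1
t6 = t3 XOR t5 = 1 XOR 1 = 0
t7 = t3 AND t1 = 1 AND 1 = 1
t9 = NOT t6 = NOT 0 = 1

t3 = 1, t4 = 0, t7 = 1, t9 = 1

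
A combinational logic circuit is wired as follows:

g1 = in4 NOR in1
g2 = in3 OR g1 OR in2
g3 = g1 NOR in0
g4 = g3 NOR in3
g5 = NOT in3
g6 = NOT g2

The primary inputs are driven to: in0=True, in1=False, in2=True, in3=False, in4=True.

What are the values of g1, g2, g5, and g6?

g1 = False, g2 = True, g5 = True, g6 = False

g1 = in4 NOR in1 = True NOR False = False
g2 = in3 OR g1 OR in2 = False OR False OR True = True
g5 = NOT in3 = NOT False = True
g6 = NOT g2 = NOT True = False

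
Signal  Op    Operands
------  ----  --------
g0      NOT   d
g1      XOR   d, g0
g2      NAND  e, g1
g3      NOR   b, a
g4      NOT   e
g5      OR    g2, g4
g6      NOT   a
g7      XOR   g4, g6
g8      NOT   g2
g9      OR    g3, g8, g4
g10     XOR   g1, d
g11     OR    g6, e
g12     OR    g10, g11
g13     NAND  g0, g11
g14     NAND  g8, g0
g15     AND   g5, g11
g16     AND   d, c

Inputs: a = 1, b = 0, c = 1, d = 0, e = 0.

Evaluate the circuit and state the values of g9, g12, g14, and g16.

g9 = 1, g12 = 1, g14 = 1, g16 = 0

g0 = NOT d = NOT 0 = 1
g1 = d XOR g0 = 0 XOR 1 = 1
g2 = e NAND g1 = 0 NAND 1 = 1
g3 = b NOR a = 0 NOR 1 = 0
g4 = NOT e = NOT 0 = 1
g6 = NOT a = NOT 1 = 0
g8 = NOT g2 = NOT 1 = 0
g9 = g3 OR g8 OR g4 = 0 OR 0 OR 1 = 1
g10 = g1 XOR d = 1 XOR 0 = 1
g11 = g6 OR e = 0 OR 0 = 0
g12 = g10 OR g11 = 1 OR 0 = 1
g14 = g8 NAND g0 = 0 NAND 1 = 1
g16 = d AND c = 0 AND 1 = 0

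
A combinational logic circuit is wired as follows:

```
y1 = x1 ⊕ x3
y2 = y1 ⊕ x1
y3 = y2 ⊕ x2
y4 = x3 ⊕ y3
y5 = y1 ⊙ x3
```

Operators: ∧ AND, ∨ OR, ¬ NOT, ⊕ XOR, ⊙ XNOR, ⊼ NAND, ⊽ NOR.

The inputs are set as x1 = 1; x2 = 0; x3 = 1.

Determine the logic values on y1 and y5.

y1 = 0, y5 = 0

y1 = x1 XOR x3 = 1 XOR 1 = 0
y5 = y1 XNOR x3 = 0 XNOR 1 = 0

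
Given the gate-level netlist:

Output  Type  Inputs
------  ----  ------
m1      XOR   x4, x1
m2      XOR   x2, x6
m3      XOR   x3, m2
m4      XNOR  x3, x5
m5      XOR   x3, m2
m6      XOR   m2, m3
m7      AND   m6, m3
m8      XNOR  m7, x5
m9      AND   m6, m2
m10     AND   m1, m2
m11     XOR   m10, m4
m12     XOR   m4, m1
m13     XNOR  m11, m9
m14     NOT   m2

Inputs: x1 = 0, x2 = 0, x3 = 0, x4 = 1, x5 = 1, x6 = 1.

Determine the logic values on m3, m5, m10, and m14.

m1 = x4 XOR x1 = 1 XOR 0 = 1
m2 = x2 XOR x6 = 0 XOR 1 = 1
m3 = x3 XOR m2 = 0 XOR 1 = 1
m5 = x3 XOR m2 = 0 XOR 1 = 1
m10 = m1 AND m2 = 1 AND 1 = 1
m14 = NOT m2 = NOT 1 = 0

m3 = 1  m5 = 1  m10 = 1  m14 = 0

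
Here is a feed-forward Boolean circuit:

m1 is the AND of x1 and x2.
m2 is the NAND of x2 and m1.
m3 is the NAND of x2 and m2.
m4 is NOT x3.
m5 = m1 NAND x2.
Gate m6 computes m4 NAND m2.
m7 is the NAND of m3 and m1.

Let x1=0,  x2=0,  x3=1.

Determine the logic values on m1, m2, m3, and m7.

m1 = x1 AND x2 = 0 AND 0 = 0
m2 = x2 NAND m1 = 0 NAND 0 = 1
m3 = x2 NAND m2 = 0 NAND 1 = 1
m7 = m3 NAND m1 = 1 NAND 0 = 1

m1 = 0; m2 = 1; m3 = 1; m7 = 1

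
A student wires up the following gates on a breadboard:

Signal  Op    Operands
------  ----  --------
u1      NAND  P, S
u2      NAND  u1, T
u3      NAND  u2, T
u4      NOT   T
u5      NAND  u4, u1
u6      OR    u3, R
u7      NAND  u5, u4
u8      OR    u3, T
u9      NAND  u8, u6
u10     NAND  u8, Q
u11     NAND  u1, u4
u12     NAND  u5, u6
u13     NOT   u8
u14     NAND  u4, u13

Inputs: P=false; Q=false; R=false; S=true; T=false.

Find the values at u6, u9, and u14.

u6 = true  u9 = false  u14 = true

u1 = P NAND S = false NAND true = true
u2 = u1 NAND T = true NAND false = true
u3 = u2 NAND T = true NAND false = true
u4 = NOT T = NOT false = true
u6 = u3 OR R = true OR false = true
u8 = u3 OR T = true OR false = true
u9 = u8 NAND u6 = true NAND true = false
u13 = NOT u8 = NOT true = false
u14 = u4 NAND u13 = true NAND false = true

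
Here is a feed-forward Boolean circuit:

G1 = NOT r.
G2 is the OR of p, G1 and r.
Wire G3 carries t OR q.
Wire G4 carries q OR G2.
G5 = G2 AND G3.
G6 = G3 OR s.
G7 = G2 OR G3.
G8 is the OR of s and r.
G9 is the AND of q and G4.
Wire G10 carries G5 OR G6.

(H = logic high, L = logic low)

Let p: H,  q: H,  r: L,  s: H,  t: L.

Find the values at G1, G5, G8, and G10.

G1 = H, G5 = H, G8 = H, G10 = H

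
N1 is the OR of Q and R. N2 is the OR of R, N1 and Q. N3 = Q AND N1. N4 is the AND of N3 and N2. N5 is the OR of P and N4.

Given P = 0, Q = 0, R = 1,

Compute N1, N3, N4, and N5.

N1 = Q OR R = 0 OR 1 = 1
N2 = R OR N1 OR Q = 1 OR 1 OR 0 = 1
N3 = Q AND N1 = 0 AND 1 = 0
N4 = N3 AND N2 = 0 AND 1 = 0
N5 = P OR N4 = 0 OR 0 = 0

N1 = 1, N3 = 0, N4 = 0, N5 = 0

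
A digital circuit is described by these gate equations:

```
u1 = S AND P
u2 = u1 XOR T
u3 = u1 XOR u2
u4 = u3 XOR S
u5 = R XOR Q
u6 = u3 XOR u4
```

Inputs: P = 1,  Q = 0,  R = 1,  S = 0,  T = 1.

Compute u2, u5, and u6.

u2 = 1, u5 = 1, u6 = 0

u1 = S AND P = 0 AND 1 = 0
u2 = u1 XOR T = 0 XOR 1 = 1
u3 = u1 XOR u2 = 0 XOR 1 = 1
u4 = u3 XOR S = 1 XOR 0 = 1
u5 = R XOR Q = 1 XOR 0 = 1
u6 = u3 XOR u4 = 1 XOR 1 = 0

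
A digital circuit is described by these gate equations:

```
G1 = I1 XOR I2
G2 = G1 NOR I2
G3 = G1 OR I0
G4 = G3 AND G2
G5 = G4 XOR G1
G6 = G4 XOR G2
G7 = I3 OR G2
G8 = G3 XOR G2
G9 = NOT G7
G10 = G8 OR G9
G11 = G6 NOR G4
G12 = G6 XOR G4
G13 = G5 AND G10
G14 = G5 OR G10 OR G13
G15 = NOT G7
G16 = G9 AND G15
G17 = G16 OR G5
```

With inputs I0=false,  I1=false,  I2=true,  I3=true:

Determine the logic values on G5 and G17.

G5 = true, G17 = true

G1 = I1 XOR I2 = false XOR true = true
G2 = G1 NOR I2 = true NOR true = false
G3 = G1 OR I0 = true OR false = true
G4 = G3 AND G2 = true AND false = false
G5 = G4 XOR G1 = false XOR true = true
G7 = I3 OR G2 = true OR false = true
G9 = NOT G7 = NOT true = false
G15 = NOT G7 = NOT true = false
G16 = G9 AND G15 = false AND false = false
G17 = G16 OR G5 = false OR true = true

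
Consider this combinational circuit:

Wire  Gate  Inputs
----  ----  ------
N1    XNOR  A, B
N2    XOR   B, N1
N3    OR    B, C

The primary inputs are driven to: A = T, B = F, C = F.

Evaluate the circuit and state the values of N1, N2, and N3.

N1 = F, N2 = F, N3 = F

N1 = A XNOR B = T XNOR F = F
N2 = B XOR N1 = F XOR F = F
N3 = B OR C = F OR F = F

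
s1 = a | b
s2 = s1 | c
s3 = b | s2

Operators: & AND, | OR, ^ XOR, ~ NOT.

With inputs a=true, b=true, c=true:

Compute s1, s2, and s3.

s1 = a OR b = true OR true = true
s2 = s1 OR c = true OR true = true
s3 = b OR s2 = true OR true = true

s1 = true  s2 = true  s3 = true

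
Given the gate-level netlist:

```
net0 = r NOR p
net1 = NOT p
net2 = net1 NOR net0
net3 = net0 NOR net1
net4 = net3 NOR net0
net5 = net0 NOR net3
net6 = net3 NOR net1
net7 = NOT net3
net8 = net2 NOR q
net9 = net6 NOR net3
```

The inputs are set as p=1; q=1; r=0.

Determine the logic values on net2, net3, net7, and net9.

net2 = 1; net3 = 1; net7 = 0; net9 = 0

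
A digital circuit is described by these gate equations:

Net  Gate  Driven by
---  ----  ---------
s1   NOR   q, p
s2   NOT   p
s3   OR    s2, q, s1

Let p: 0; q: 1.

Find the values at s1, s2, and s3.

s1 = q NOR p = 1 NOR 0 = 0
s2 = NOT p = NOT 0 = 1
s3 = s2 OR q OR s1 = 1 OR 1 OR 0 = 1

s1 = 0, s2 = 1, s3 = 1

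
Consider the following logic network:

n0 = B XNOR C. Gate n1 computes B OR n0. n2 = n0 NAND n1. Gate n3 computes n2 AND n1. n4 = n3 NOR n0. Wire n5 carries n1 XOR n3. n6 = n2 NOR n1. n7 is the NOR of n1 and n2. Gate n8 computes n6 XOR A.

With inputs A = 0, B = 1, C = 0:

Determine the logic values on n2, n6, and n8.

n2 = 1, n6 = 0, n8 = 0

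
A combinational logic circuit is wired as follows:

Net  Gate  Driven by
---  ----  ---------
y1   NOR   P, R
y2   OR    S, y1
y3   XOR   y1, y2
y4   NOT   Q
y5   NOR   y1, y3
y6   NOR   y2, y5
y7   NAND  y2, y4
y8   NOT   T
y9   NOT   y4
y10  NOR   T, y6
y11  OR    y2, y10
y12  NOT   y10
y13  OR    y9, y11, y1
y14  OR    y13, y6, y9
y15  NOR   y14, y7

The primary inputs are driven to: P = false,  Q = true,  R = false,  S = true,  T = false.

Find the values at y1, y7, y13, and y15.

y1 = true, y7 = true, y13 = true, y15 = false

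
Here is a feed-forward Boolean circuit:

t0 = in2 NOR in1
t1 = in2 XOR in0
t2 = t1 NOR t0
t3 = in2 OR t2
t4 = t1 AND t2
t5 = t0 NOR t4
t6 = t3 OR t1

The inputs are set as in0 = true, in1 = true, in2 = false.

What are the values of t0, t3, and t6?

t0 = false, t3 = false, t6 = true

t0 = in2 NOR in1 = false NOR true = false
t1 = in2 XOR in0 = false XOR true = true
t2 = t1 NOR t0 = true NOR false = false
t3 = in2 OR t2 = false OR false = false
t6 = t3 OR t1 = false OR true = true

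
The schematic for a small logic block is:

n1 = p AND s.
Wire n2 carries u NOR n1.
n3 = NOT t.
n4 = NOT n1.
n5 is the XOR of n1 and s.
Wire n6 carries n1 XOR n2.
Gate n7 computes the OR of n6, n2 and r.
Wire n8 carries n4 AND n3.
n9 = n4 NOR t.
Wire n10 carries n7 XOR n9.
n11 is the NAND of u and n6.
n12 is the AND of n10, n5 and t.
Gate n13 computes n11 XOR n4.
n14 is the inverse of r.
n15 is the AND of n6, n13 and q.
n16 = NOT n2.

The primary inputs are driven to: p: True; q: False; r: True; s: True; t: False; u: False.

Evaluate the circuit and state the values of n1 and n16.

n1 = True; n16 = True

n1 = p AND s = True AND True = True
n2 = u NOR n1 = False NOR True = False
n16 = NOT n2 = NOT False = True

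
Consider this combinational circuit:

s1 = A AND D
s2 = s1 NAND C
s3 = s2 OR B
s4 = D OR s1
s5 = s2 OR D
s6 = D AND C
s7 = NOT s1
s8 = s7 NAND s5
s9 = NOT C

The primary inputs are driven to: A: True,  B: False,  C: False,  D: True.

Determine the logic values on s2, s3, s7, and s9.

s1 = A AND D = True AND True = True
s2 = s1 NAND C = True NAND False = True
s3 = s2 OR B = True OR False = True
s7 = NOT s1 = NOT True = False
s9 = NOT C = NOT False = True

s2 = True; s3 = True; s7 = False; s9 = True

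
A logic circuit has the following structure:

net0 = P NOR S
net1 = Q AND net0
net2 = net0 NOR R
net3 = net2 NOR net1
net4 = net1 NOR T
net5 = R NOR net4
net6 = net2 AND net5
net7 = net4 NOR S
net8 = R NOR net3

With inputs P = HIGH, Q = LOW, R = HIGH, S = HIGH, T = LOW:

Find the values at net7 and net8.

net0 = P NOR S = HIGH NOR HIGH = LOW
net1 = Q AND net0 = LOW AND LOW = LOW
net2 = net0 NOR R = LOW NOR HIGH = LOW
net3 = net2 NOR net1 = LOW NOR LOW = HIGH
net4 = net1 NOR T = LOW NOR LOW = HIGH
net7 = net4 NOR S = HIGH NOR HIGH = LOW
net8 = R NOR net3 = HIGH NOR HIGH = LOW

net7 = LOW, net8 = LOW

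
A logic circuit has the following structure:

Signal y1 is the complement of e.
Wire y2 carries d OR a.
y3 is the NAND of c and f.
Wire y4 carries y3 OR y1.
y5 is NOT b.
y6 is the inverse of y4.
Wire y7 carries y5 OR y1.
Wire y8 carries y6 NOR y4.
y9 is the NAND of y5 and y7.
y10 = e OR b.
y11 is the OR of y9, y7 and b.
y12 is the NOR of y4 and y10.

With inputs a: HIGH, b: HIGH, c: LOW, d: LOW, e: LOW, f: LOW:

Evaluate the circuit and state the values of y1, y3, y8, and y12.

y1 = NOT e = NOT LOW = HIGH
y3 = c NAND f = LOW NAND LOW = HIGH
y4 = y3 OR y1 = HIGH OR HIGH = HIGH
y6 = NOT y4 = NOT HIGH = LOW
y8 = y6 NOR y4 = LOW NOR HIGH = LOW
y10 = e OR b = LOW OR HIGH = HIGH
y12 = y4 NOR y10 = HIGH NOR HIGH = LOW

y1 = HIGH, y3 = HIGH, y8 = LOW, y12 = LOW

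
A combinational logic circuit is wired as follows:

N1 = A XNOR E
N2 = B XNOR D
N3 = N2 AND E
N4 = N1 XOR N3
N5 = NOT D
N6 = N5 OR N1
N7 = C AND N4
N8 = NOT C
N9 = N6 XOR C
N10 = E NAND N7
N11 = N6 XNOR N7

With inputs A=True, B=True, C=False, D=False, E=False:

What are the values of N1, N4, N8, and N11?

N1 = False, N4 = False, N8 = True, N11 = False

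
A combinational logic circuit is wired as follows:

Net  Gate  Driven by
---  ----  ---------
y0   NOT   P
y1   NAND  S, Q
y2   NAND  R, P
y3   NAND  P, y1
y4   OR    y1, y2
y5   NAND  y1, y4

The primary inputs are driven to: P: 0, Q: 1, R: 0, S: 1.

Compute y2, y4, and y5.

y2 = 1; y4 = 1; y5 = 1

y1 = S NAND Q = 1 NAND 1 = 0
y2 = R NAND P = 0 NAND 0 = 1
y4 = y1 OR y2 = 0 OR 1 = 1
y5 = y1 NAND y4 = 0 NAND 1 = 1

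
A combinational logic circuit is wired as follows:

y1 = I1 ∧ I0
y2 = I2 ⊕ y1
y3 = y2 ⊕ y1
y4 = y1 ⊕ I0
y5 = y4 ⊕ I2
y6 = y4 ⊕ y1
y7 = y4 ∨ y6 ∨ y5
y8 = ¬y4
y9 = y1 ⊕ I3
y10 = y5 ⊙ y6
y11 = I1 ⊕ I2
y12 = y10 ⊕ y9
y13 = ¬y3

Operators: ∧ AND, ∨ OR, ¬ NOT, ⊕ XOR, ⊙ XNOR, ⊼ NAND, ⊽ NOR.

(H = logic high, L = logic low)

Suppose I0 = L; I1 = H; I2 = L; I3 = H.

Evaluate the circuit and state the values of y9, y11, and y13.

y9 = H  y11 = H  y13 = H

y1 = I1 AND I0 = H AND L = L
y2 = I2 XOR y1 = L XOR L = L
y3 = y2 XOR y1 = L XOR L = L
y9 = y1 XOR I3 = L XOR H = H
y11 = I1 XOR I2 = H XOR L = H
y13 = NOT y3 = NOT L = H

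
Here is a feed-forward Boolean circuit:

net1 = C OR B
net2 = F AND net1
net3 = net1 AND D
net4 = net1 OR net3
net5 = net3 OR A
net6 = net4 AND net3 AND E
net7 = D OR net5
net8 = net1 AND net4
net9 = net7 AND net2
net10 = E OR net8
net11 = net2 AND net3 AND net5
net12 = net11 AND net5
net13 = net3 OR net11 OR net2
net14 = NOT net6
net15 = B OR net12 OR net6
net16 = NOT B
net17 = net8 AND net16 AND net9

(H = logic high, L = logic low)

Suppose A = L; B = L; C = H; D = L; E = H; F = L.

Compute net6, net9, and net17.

net6 = L, net9 = L, net17 = L

net1 = C OR B = H OR L = H
net2 = F AND net1 = L AND H = L
net3 = net1 AND D = H AND L = L
net4 = net1 OR net3 = H OR L = H
net5 = net3 OR A = L OR L = L
net6 = net4 AND net3 AND E = H AND L AND H = L
net7 = D OR net5 = L OR L = L
net8 = net1 AND net4 = H AND H = H
net9 = net7 AND net2 = L AND L = L
net16 = NOT B = NOT L = H
net17 = net8 AND net16 AND net9 = H AND H AND L = L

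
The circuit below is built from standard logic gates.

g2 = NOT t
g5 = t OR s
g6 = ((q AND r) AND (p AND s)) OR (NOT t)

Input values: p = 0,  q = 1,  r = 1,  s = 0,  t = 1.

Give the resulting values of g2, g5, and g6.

g2 = 0, g5 = 1, g6 = 0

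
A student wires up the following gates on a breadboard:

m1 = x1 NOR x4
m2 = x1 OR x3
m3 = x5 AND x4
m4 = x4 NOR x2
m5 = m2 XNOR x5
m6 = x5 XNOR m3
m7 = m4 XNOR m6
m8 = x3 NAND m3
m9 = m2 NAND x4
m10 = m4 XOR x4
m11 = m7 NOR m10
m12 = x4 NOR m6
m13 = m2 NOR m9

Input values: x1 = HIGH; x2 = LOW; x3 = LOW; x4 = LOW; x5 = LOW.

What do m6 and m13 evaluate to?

m2 = x1 OR x3 = HIGH OR LOW = HIGH
m3 = x5 AND x4 = LOW AND LOW = LOW
m6 = x5 XNOR m3 = LOW XNOR LOW = HIGH
m9 = m2 NAND x4 = HIGH NAND LOW = HIGH
m13 = m2 NOR m9 = HIGH NOR HIGH = LOW

m6 = HIGH; m13 = LOW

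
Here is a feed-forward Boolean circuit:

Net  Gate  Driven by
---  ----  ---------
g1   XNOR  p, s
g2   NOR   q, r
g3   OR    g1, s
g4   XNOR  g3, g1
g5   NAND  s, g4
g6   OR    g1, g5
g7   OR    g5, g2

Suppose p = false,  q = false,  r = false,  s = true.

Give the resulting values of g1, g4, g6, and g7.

g1 = p XNOR s = false XNOR true = false
g2 = q NOR r = false NOR false = true
g3 = g1 OR s = false OR true = true
g4 = g3 XNOR g1 = true XNOR false = false
g5 = s NAND g4 = true NAND false = true
g6 = g1 OR g5 = false OR true = true
g7 = g5 OR g2 = true OR true = true

g1 = false  g4 = false  g6 = true  g7 = true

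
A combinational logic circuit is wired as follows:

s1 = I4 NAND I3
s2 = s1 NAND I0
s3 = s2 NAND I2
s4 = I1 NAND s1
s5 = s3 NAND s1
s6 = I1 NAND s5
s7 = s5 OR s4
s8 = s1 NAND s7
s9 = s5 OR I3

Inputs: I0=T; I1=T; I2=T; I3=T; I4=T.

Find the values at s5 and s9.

s1 = I4 NAND I3 = T NAND T = F
s2 = s1 NAND I0 = F NAND T = T
s3 = s2 NAND I2 = T NAND T = F
s5 = s3 NAND s1 = F NAND F = T
s9 = s5 OR I3 = T OR T = T

s5 = T, s9 = T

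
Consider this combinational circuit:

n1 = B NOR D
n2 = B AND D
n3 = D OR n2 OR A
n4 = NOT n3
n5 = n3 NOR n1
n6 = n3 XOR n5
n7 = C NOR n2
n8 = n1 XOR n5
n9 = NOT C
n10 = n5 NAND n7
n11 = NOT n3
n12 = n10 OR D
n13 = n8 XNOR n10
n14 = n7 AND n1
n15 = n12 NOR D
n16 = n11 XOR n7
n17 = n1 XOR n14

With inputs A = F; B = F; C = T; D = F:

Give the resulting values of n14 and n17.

n14 = F; n17 = T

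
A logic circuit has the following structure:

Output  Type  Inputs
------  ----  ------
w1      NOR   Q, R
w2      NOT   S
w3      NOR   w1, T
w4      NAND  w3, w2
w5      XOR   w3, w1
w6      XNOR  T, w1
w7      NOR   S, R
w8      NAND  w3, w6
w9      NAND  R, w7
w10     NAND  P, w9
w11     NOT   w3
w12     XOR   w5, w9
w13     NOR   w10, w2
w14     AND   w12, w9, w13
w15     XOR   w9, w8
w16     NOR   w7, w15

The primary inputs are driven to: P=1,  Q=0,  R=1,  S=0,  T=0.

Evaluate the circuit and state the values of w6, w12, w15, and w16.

w1 = Q NOR R = 0 NOR 1 = 0
w3 = w1 NOR T = 0 NOR 0 = 1
w5 = w3 XOR w1 = 1 XOR 0 = 1
w6 = T XNOR w1 = 0 XNOR 0 = 1
w7 = S NOR R = 0 NOR 1 = 0
w8 = w3 NAND w6 = 1 NAND 1 = 0
w9 = R NAND w7 = 1 NAND 0 = 1
w12 = w5 XOR w9 = 1 XOR 1 = 0
w15 = w9 XOR w8 = 1 XOR 0 = 1
w16 = w7 NOR w15 = 0 NOR 1 = 0

w6 = 1; w12 = 0; w15 = 1; w16 = 0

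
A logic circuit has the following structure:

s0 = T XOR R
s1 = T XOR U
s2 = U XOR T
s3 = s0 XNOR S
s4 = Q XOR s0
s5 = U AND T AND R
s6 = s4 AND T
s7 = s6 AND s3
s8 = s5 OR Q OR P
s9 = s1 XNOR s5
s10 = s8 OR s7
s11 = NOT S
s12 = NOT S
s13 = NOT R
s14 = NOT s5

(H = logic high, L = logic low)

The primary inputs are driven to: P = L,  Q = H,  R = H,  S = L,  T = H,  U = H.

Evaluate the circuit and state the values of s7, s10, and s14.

s0 = T XOR R = H XOR H = L
s3 = s0 XNOR S = L XNOR L = H
s4 = Q XOR s0 = H XOR L = H
s5 = U AND T AND R = H AND H AND H = H
s6 = s4 AND T = H AND H = H
s7 = s6 AND s3 = H AND H = H
s8 = s5 OR Q OR P = H OR H OR L = H
s10 = s8 OR s7 = H OR H = H
s14 = NOT s5 = NOT H = L

s7 = H, s10 = H, s14 = L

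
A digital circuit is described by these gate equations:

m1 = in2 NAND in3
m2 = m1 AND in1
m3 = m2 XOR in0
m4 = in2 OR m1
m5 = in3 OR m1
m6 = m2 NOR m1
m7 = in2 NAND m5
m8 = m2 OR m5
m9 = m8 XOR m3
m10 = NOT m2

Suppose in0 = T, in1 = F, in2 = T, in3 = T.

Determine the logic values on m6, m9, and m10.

m1 = in2 NAND in3 = T NAND T = F
m2 = m1 AND in1 = F AND F = F
m3 = m2 XOR in0 = F XOR T = T
m5 = in3 OR m1 = T OR F = T
m6 = m2 NOR m1 = F NOR F = T
m8 = m2 OR m5 = F OR T = T
m9 = m8 XOR m3 = T XOR T = F
m10 = NOT m2 = NOT F = T

m6 = T, m9 = F, m10 = T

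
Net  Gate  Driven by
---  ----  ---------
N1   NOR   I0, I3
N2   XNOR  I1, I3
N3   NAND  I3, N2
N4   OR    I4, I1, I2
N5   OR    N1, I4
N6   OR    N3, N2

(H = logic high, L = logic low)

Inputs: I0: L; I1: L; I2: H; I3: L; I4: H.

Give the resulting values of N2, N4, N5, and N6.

N2 = H  N4 = H  N5 = H  N6 = H

N1 = I0 NOR I3 = L NOR L = H
N2 = I1 XNOR I3 = L XNOR L = H
N3 = I3 NAND N2 = L NAND H = H
N4 = I4 OR I1 OR I2 = H OR L OR H = H
N5 = N1 OR I4 = H OR H = H
N6 = N3 OR N2 = H OR H = H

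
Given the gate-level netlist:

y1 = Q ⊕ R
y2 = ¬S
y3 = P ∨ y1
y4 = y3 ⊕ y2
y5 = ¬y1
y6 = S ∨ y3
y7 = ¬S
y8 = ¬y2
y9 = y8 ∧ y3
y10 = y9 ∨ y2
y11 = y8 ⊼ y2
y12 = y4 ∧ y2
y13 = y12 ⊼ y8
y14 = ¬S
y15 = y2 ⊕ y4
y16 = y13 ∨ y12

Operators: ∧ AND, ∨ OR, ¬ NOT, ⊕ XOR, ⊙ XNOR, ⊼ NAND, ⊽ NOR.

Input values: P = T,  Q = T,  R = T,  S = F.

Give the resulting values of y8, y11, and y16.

y8 = F, y11 = T, y16 = T

y1 = Q XOR R = T XOR T = F
y2 = NOT S = NOT F = T
y3 = P OR y1 = T OR F = T
y4 = y3 XOR y2 = T XOR T = F
y8 = NOT y2 = NOT T = F
y11 = y8 NAND y2 = F NAND T = T
y12 = y4 AND y2 = F AND T = F
y13 = y12 NAND y8 = F NAND F = T
y16 = y13 OR y12 = T OR F = T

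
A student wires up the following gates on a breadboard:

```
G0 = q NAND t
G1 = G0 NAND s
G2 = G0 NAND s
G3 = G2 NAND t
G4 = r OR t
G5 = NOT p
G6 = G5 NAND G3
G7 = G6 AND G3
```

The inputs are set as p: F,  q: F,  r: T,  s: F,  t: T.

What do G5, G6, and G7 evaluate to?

G5 = T; G6 = T; G7 = F

G0 = q NAND t = F NAND T = T
G2 = G0 NAND s = T NAND F = T
G3 = G2 NAND t = T NAND T = F
G5 = NOT p = NOT F = T
G6 = G5 NAND G3 = T NAND F = T
G7 = G6 AND G3 = T AND F = F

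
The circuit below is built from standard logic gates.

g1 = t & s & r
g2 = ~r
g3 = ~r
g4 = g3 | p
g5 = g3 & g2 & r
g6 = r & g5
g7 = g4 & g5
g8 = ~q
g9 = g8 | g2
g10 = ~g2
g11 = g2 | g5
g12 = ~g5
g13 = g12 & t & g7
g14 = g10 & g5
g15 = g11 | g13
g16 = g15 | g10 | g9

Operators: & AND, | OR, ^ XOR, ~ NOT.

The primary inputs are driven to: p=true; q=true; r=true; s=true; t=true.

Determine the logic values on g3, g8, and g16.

g3 = false, g8 = false, g16 = true

g2 = NOT r = NOT true = false
g3 = NOT r = NOT true = false
g4 = g3 OR p = false OR true = true
g5 = g3 AND g2 AND r = false AND false AND true = false
g7 = g4 AND g5 = true AND false = false
g8 = NOT q = NOT true = false
g9 = g8 OR g2 = false OR false = false
g10 = NOT g2 = NOT false = true
g11 = g2 OR g5 = false OR false = false
g12 = NOT g5 = NOT false = true
g13 = g12 AND t AND g7 = true AND true AND false = false
g15 = g11 OR g13 = false OR false = false
g16 = g15 OR g10 OR g9 = false OR true OR false = true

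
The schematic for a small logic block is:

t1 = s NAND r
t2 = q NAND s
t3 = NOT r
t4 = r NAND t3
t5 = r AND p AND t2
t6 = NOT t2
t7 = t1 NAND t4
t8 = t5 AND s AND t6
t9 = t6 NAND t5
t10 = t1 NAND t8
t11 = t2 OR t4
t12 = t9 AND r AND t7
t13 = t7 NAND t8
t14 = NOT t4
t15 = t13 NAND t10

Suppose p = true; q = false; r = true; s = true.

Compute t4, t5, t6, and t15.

t4 = true; t5 = true; t6 = false; t15 = false

t1 = s NAND r = true NAND true = false
t2 = q NAND s = false NAND true = true
t3 = NOT r = NOT true = false
t4 = r NAND t3 = true NAND false = true
t5 = r AND p AND t2 = true AND true AND true = true
t6 = NOT t2 = NOT true = false
t7 = t1 NAND t4 = false NAND true = true
t8 = t5 AND s AND t6 = true AND true AND false = false
t10 = t1 NAND t8 = false NAND false = true
t13 = t7 NAND t8 = true NAND false = true
t15 = t13 NAND t10 = true NAND true = false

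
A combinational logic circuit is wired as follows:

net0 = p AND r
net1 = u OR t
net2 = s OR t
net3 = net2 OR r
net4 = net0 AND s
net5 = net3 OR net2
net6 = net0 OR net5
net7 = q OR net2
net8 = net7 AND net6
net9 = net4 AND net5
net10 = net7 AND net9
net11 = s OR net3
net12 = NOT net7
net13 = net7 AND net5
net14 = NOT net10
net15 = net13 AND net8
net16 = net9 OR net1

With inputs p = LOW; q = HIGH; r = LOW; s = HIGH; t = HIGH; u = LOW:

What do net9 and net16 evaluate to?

net9 = LOW  net16 = HIGH

net0 = p AND r = LOW AND LOW = LOW
net1 = u OR t = LOW OR HIGH = HIGH
net2 = s OR t = HIGH OR HIGH = HIGH
net3 = net2 OR r = HIGH OR LOW = HIGH
net4 = net0 AND s = LOW AND HIGH = LOW
net5 = net3 OR net2 = HIGH OR HIGH = HIGH
net9 = net4 AND net5 = LOW AND HIGH = LOW
net16 = net9 OR net1 = LOW OR HIGH = HIGH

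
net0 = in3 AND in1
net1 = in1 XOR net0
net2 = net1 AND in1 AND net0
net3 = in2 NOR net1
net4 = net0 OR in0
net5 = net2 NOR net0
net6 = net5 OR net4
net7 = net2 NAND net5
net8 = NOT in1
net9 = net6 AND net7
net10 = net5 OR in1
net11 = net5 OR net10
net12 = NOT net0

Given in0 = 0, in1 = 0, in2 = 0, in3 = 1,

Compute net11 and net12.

net0 = in3 AND in1 = 1 AND 0 = 0
net1 = in1 XOR net0 = 0 XOR 0 = 0
net2 = net1 AND in1 AND net0 = 0 AND 0 AND 0 = 0
net5 = net2 NOR net0 = 0 NOR 0 = 1
net10 = net5 OR in1 = 1 OR 0 = 1
net11 = net5 OR net10 = 1 OR 1 = 1
net12 = NOT net0 = NOT 0 = 1

net11 = 1, net12 = 1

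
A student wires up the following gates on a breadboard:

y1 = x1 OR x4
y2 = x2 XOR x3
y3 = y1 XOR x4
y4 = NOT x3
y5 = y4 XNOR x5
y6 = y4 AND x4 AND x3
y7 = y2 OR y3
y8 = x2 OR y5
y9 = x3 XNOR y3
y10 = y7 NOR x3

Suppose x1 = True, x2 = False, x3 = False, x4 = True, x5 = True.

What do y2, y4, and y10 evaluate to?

y2 = False; y4 = True; y10 = True

y1 = x1 OR x4 = True OR True = True
y2 = x2 XOR x3 = False XOR False = False
y3 = y1 XOR x4 = True XOR True = False
y4 = NOT x3 = NOT False = True
y7 = y2 OR y3 = False OR False = False
y10 = y7 NOR x3 = False NOR False = True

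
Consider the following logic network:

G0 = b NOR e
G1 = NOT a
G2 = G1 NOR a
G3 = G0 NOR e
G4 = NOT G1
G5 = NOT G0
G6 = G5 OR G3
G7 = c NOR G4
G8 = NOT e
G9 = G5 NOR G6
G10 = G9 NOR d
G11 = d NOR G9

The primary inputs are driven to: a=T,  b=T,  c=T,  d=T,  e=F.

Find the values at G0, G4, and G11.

G0 = F  G4 = T  G11 = F

G0 = b NOR e = T NOR F = F
G1 = NOT a = NOT T = F
G3 = G0 NOR e = F NOR F = T
G4 = NOT G1 = NOT F = T
G5 = NOT G0 = NOT F = T
G6 = G5 OR G3 = T OR T = T
G9 = G5 NOR G6 = T NOR T = F
G11 = d NOR G9 = T NOR F = F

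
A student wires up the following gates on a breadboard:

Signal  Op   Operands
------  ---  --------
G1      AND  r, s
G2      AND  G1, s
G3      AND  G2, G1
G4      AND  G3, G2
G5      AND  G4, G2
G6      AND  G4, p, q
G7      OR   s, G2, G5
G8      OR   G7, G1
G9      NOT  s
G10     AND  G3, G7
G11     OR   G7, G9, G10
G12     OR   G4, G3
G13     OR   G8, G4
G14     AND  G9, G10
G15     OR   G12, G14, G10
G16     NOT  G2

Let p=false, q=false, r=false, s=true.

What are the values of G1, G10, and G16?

G1 = r AND s = false AND true = false
G2 = G1 AND s = false AND true = false
G3 = G2 AND G1 = false AND false = false
G4 = G3 AND G2 = false AND false = false
G5 = G4 AND G2 = false AND false = false
G7 = s OR G2 OR G5 = true OR false OR false = true
G10 = G3 AND G7 = false AND true = false
G16 = NOT G2 = NOT false = true

G1 = false; G10 = false; G16 = true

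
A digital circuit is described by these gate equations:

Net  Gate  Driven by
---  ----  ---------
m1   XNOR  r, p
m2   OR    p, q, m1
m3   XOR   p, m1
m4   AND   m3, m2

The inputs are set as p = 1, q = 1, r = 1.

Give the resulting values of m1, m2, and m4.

m1 = 1, m2 = 1, m4 = 0

m1 = r XNOR p = 1 XNOR 1 = 1
m2 = p OR q OR m1 = 1 OR 1 OR 1 = 1
m3 = p XOR m1 = 1 XOR 1 = 0
m4 = m3 AND m2 = 0 AND 1 = 0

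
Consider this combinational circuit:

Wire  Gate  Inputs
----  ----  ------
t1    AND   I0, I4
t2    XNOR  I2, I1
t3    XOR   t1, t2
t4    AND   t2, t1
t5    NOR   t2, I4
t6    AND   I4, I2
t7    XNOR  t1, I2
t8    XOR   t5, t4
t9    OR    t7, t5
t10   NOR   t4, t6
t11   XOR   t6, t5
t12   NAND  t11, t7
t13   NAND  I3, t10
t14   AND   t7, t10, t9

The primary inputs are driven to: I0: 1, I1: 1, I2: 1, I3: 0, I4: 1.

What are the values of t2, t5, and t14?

t1 = I0 AND I4 = 1 AND 1 = 1
t2 = I2 XNOR I1 = 1 XNOR 1 = 1
t4 = t2 AND t1 = 1 AND 1 = 1
t5 = t2 NOR I4 = 1 NOR 1 = 0
t6 = I4 AND I2 = 1 AND 1 = 1
t7 = t1 XNOR I2 = 1 XNOR 1 = 1
t9 = t7 OR t5 = 1 OR 0 = 1
t10 = t4 NOR t6 = 1 NOR 1 = 0
t14 = t7 AND t10 AND t9 = 1 AND 0 AND 1 = 0

t2 = 1  t5 = 0  t14 = 0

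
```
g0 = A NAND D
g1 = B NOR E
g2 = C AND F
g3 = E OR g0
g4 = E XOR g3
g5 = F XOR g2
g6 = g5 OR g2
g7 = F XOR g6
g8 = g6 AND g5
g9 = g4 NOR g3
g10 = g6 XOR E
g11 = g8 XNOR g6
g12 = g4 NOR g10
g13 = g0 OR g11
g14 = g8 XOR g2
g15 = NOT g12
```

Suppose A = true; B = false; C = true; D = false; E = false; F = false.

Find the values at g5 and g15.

g0 = A NAND D = true NAND false = true
g2 = C AND F = true AND false = false
g3 = E OR g0 = false OR true = true
g4 = E XOR g3 = false XOR true = true
g5 = F XOR g2 = false XOR false = false
g6 = g5 OR g2 = false OR false = false
g10 = g6 XOR E = false XOR false = false
g12 = g4 NOR g10 = true NOR false = false
g15 = NOT g12 = NOT false = true

g5 = false; g15 = true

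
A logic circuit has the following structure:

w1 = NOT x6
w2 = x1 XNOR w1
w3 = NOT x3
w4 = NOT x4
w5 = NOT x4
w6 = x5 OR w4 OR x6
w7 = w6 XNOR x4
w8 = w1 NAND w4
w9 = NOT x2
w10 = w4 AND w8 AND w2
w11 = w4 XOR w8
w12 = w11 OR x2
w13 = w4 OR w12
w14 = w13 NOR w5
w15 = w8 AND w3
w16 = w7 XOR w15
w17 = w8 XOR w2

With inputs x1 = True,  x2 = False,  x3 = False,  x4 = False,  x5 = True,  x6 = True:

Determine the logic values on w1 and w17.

w1 = False  w17 = True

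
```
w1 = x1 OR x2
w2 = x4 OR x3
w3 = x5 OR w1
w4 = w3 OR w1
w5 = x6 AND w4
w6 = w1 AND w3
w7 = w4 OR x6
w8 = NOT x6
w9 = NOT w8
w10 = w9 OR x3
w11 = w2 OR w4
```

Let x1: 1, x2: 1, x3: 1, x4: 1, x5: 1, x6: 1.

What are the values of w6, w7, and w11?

w6 = 1, w7 = 1, w11 = 1

w1 = x1 OR x2 = 1 OR 1 = 1
w2 = x4 OR x3 = 1 OR 1 = 1
w3 = x5 OR w1 = 1 OR 1 = 1
w4 = w3 OR w1 = 1 OR 1 = 1
w6 = w1 AND w3 = 1 AND 1 = 1
w7 = w4 OR x6 = 1 OR 1 = 1
w11 = w2 OR w4 = 1 OR 1 = 1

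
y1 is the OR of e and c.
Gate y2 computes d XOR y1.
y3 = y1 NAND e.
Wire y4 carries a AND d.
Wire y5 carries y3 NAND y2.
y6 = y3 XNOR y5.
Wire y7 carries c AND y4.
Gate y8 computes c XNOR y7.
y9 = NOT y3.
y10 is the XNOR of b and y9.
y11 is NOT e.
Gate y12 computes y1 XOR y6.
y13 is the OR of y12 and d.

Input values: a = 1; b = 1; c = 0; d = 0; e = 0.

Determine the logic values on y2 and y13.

y1 = e OR c = 0 OR 0 = 0
y2 = d XOR y1 = 0 XOR 0 = 0
y3 = y1 NAND e = 0 NAND 0 = 1
y5 = y3 NAND y2 = 1 NAND 0 = 1
y6 = y3 XNOR y5 = 1 XNOR 1 = 1
y12 = y1 XOR y6 = 0 XOR 1 = 1
y13 = y12 OR d = 1 OR 0 = 1

y2 = 0, y13 = 1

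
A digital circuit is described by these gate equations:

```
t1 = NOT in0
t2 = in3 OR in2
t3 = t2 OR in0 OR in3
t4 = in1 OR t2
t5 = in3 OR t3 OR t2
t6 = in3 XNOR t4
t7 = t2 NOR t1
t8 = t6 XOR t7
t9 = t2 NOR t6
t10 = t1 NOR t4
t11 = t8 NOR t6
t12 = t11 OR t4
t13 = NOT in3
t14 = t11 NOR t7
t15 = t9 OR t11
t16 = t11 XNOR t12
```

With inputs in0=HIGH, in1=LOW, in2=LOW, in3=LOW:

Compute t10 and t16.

t1 = NOT in0 = NOT HIGH = LOW
t2 = in3 OR in2 = LOW OR LOW = LOW
t4 = in1 OR t2 = LOW OR LOW = LOW
t6 = in3 XNOR t4 = LOW XNOR LOW = HIGH
t7 = t2 NOR t1 = LOW NOR LOW = HIGH
t8 = t6 XOR t7 = HIGH XOR HIGH = LOW
t10 = t1 NOR t4 = LOW NOR LOW = HIGH
t11 = t8 NOR t6 = LOW NOR HIGH = LOW
t12 = t11 OR t4 = LOW OR LOW = LOW
t16 = t11 XNOR t12 = LOW XNOR LOW = HIGH

t10 = HIGH, t16 = HIGH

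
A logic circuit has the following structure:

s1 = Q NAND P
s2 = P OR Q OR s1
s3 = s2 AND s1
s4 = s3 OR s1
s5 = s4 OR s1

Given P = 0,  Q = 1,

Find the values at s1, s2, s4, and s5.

s1 = Q NAND P = 1 NAND 0 = 1
s2 = P OR Q OR s1 = 0 OR 1 OR 1 = 1
s3 = s2 AND s1 = 1 AND 1 = 1
s4 = s3 OR s1 = 1 OR 1 = 1
s5 = s4 OR s1 = 1 OR 1 = 1

s1 = 1  s2 = 1  s4 = 1  s5 = 1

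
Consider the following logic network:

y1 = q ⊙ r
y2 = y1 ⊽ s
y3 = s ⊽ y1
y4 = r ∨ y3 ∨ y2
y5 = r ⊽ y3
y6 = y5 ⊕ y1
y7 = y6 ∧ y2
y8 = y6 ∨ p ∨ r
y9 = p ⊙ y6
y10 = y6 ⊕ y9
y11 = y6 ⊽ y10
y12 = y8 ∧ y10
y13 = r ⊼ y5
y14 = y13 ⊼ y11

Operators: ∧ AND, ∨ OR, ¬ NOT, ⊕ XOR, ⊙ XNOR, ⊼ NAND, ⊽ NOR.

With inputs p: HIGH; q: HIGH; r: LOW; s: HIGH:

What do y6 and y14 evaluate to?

y1 = q XNOR r = HIGH XNOR LOW = LOW
y3 = s NOR y1 = HIGH NOR LOW = LOW
y5 = r NOR y3 = LOW NOR LOW = HIGH
y6 = y5 XOR y1 = HIGH XOR LOW = HIGH
y9 = p XNOR y6 = HIGH XNOR HIGH = HIGH
y10 = y6 XOR y9 = HIGH XOR HIGH = LOW
y11 = y6 NOR y10 = HIGH NOR LOW = LOW
y13 = r NAND y5 = LOW NAND HIGH = HIGH
y14 = y13 NAND y11 = HIGH NAND LOW = HIGH

y6 = HIGH, y14 = HIGH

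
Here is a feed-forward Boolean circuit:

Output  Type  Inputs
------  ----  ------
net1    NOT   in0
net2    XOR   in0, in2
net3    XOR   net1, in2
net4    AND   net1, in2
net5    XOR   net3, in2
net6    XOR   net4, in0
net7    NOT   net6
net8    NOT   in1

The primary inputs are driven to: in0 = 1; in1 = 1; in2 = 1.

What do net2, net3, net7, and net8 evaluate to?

net1 = NOT in0 = NOT 1 = 0
net2 = in0 XOR in2 = 1 XOR 1 = 0
net3 = net1 XOR in2 = 0 XOR 1 = 1
net4 = net1 AND in2 = 0 AND 1 = 0
net6 = net4 XOR in0 = 0 XOR 1 = 1
net7 = NOT net6 = NOT 1 = 0
net8 = NOT in1 = NOT 1 = 0

net2 = 0; net3 = 1; net7 = 0; net8 = 0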